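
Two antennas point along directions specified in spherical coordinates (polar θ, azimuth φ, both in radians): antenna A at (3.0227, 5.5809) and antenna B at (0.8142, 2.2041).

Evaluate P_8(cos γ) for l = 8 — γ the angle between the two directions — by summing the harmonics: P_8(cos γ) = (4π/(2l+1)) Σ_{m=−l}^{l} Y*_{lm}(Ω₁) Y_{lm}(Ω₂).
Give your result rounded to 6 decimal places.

Addition theorem: P_8(cos γ) = (4π/17) Σ_m Y*_{lm}(Ω₁) Y_{lm}(Ω₂), m = −8…8:
  m=-8: Y*=0.00000 + 0.00000j  Y=0.01397 + 0.03780j  product -0.00000 + 0.00000j
  m=-7: Y*=-0.00000 - 0.00000j  Y=-0.14627 - 0.04194j  product -0.00000 + 0.00000j
  m=-6: Y*=-0.00001 + 0.00001j  Y=0.26717 - 0.20659j  product 0.00000 + 0.00000j
  m=-5: Y*=0.00021 - 0.00008j  Y=0.01151 + 0.46158j  product 0.00004 + 0.00010j
  m=-4: Y*=-0.00244 - 0.00084j  Y=-0.24692 - 0.17198j  product 0.00046 + 0.00063j
  m=-3: Y*=0.01129 + 0.01901j  Y=-0.12914 + 0.04411j  product -0.00230 - 0.00196j
  m=-2: Y*=0.02221 - 0.13238j  Y=0.11443 - 0.36451j  product -0.04571 - 0.02324j
  m=-1: Y*=-0.39372 + 0.33316j  Y=0.02362 + 0.03218j  product -0.02002 - 0.00480j
  m=+0: Y*=0.88531 + 0.00000j  Y=0.36783 + 0.00000j  product 0.32564 + 0.00000j
  m=+1: Y*=0.39372 + 0.33316j  Y=-0.02362 + 0.03218j  product -0.02002 + 0.00480j
  m=+2: Y*=0.02221 + 0.13238j  Y=0.11443 + 0.36451j  product -0.04571 + 0.02324j
  m=+3: Y*=-0.01129 + 0.01901j  Y=0.12914 + 0.04411j  product -0.00230 + 0.00196j
  m=+4: Y*=-0.00244 + 0.00084j  Y=-0.24692 + 0.17198j  product 0.00046 - 0.00063j
  m=+5: Y*=-0.00021 - 0.00008j  Y=-0.01151 + 0.46158j  product 0.00004 - 0.00010j
  m=+6: Y*=-0.00001 - 0.00001j  Y=0.26717 + 0.20659j  product 0.00000 - 0.00000j
  m=+7: Y*=0.00000 - 0.00000j  Y=0.14627 - 0.04194j  product -0.00000 - 0.00000j
  m=+8: Y*=0.00000 - 0.00000j  Y=0.01397 - 0.03780j  product -0.00000 - 0.00000j
Accumulated sum 0.19058 - 0.00000j; after 4π/(2l+1) scaling, 0.14087 - 0.00000j ⇒ P_8 = 0.140873

0.140873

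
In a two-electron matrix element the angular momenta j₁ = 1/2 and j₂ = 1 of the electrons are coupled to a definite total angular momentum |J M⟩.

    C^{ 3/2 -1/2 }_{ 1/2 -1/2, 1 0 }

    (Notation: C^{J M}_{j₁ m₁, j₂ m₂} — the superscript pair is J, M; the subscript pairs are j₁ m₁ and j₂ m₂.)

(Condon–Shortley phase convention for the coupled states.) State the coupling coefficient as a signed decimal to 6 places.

+√(2/3) ≈ +0.816497

j₁+j₂−J=0  J+j₁−j₂=1  J−j₁+j₂=2  j₁+j₂+J+1=4
(j₁±m₁, j₂±m₂, J±M) = (0,1,1,1,1,2)
P² = 2/3
sum k=0..0:
  [0] +1/1 = 1
S = 1
C² = P²·S² = 2/3 ; C = +0.816497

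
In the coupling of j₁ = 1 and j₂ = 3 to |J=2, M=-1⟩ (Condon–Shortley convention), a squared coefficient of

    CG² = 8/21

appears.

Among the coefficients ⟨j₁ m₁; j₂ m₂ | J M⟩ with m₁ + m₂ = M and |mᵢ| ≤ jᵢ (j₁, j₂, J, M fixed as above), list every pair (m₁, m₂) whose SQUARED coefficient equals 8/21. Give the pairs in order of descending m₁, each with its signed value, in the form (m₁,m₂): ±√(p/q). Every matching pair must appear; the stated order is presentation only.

(0,-1): −√(8/21)

Admissible pairs with m₁+m₂ = M = -1: (-1,0), (0,-1), (1,-2)
  (m₁,m₂)=(1,-2): CG² = 10/21, CG = +√(10/21)
  (m₁,m₂)=(0,-1): CG² = 8/21, CG = −√(8/21)   ← matches the target
  (m₁,m₂)=(-1,0): CG² = 1/7, CG = +√(1/7)
Pairs with CG² = 8/21: (0,-1): −√(8/21)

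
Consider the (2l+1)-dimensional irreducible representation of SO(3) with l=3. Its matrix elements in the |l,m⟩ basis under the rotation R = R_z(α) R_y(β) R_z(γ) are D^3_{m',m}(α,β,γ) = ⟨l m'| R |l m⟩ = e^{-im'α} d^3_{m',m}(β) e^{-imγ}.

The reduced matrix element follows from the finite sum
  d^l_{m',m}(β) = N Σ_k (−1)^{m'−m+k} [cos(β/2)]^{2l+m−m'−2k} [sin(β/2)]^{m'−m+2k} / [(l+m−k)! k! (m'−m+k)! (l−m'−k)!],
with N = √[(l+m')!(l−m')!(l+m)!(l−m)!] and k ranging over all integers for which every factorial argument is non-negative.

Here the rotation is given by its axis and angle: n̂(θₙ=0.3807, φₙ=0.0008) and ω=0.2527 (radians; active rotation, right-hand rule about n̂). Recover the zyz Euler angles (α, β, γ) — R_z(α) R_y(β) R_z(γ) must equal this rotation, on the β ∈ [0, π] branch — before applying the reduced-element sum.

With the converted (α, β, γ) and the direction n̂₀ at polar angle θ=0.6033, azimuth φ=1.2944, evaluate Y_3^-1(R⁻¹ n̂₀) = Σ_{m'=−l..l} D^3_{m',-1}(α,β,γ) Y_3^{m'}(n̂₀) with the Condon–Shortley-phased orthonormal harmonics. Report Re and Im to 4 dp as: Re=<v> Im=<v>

Re=0.1824 Im=-0.3625

Axis–angle → zyz. n̂ = (sinθₙcosφₙ, sinθₙsinφₙ, cosθₙ) = (+0.371570, +0.000297, +0.928405), ω = 0.2527.
R = I cosω + sinω [n̂]ₓ + (1−cosω) n̂n̂ᵀ gives
  R = [+0.972626, -0.232115, +0.011030; +0.232122, +0.968241, -0.092891; +0.010882, +0.092908, +0.995615]
β = atan2(√(R₁₃²+R₂₃²), R₃₃) = 0.093680; α = atan2(R₂₃, R₁₃) mod 2π = 4.830579; γ = atan2(R₃₂, −R₃₁) mod 2π = 1.687386
Need the full column D^3_{m',-1} for m'=−3..3 at α=4.8306, β=0.0937, γ=1.6874.
cos(β/2)=0.998903, sin(β/2)=0.046823
d^3_{-3,-1}: single k=2 term ⇒ +0.008454;  D = -0.007533-0.003837i
d^3_{-2,-1}: k∈[1..2] ⇒ +0.147257 -0.000647 = +0.146610;  D = +0.050681-0.137572i
d^3_{-1,-1}: k∈[0..2] ⇒ +0.993437 -0.017462 +0.000029 = +0.976004;  D = +0.949227+0.227047i
d^3_{0,-1}: k∈[0..2] ⇒ -0.161312 +0.001063 -0.000001 = -0.160250;  D = +0.018641-0.159162i
d^3_{1,-1}: k∈[0..2] ⇒ +0.013097 -0.000038 +0.000000 = +0.013058;  D = -0.013058+0.000021i
d^3_{2,-1}: k∈[0..1] ⇒ -0.000647 +0.000001 = -0.000646;  D = +0.000077+0.000642i
d^3_{3,-1}: single k=0 term ⇒ +0.000019;  D = +0.000018-0.000004i
Y_3^{m'}(θ=0.6033,φ=1.2944) and Σ D·Y over m':
  (-0.0075-0.0038i)·(-0.0562+0.0515i)  (+0.0507-0.1376i)·(-0.2306-0.1422i)  (+0.9492+0.2270i)·(+0.1196-0.4217i)  (+0.0186-0.1592i)·(+0.1200+0.0000i)  (-0.0131+0.0000i)·(-0.1196-0.4217i)  (+0.0001+0.0006i)·(-0.2306+0.1422i)  (+0.0000-0.0000i)·(+0.0562+0.0515i)
Y_3^-1(R⁻¹ n̂) = +0.182351-0.362513i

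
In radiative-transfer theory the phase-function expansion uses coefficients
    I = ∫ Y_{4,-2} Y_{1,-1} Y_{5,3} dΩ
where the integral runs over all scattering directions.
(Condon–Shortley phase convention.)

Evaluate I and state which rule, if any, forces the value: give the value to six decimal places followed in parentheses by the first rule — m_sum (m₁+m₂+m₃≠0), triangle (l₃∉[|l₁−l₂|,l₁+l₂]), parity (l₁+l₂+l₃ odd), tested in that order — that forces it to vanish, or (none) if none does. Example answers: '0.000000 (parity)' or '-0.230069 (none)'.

m-sum 0 ✓  L=10 even ✓  3≤5≤5 ✓
Π(2lᵢ+1) = 9×3×11 = 297
triangle coeff Δ(4,1,5) = 1/495
Σ_t [0,0]: t=0:+1/576 = 1/576
(3j)²=5/99 [(4 1 5; 0 0 0)], sign=-1
Σ_t [0,0]: t=0:+1/2880 = 1/2880
(3j)²=28/495 [(4 1 5; -2 -1 3)], sign=+1
⇒ 4πI² = 28/33
I = (-1)√(28/33/(4π)) = -0.25984664
No selection rule forces the value: the integral is nonzero (none).

-0.259847 (none)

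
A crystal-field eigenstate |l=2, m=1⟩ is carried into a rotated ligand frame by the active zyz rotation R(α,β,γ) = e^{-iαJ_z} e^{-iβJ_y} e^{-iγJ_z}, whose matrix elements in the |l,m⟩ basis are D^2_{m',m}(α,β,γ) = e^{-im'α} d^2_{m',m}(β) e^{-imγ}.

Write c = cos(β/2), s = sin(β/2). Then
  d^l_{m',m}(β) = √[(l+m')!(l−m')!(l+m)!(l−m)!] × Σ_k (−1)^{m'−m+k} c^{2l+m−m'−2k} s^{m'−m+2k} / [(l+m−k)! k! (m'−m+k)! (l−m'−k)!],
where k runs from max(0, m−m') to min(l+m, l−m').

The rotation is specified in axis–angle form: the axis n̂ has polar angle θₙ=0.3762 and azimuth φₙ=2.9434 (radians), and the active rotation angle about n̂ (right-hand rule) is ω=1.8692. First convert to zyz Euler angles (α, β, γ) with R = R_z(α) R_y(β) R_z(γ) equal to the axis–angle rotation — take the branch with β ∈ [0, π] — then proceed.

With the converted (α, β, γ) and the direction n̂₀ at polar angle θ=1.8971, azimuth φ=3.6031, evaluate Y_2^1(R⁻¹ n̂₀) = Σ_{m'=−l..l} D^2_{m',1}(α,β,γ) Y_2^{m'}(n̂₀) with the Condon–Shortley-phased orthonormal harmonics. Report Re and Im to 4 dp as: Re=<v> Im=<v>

Axis–angle → zyz. n̂ = (sinθₙcosφₙ, sinθₙsinφₙ, cosθₙ) = (-0.360197, +0.072338, +0.930067), ω = 1.8692.
R = I cosω + sinω [n̂]ₓ + (1−cosω) n̂n̂ᵀ gives
  R = [-0.126110, -0.922681, -0.364357; +0.855249, -0.287224, +0.431338; -0.502639, -0.257220, +0.825344]
β = atan2(√(R₁₃²+R₂₃²), R₃₃) = 0.599986; α = atan2(R₂₃, R₁₃) mod 2π = 2.272213; γ = atan2(R₃₂, −R₃₁) mod 2π = 5.810191
Need the full column D^2_{m',1} for m'=−2..2 at α=2.2722, β=0.6000, γ=5.8102.
cos(β/2)=0.955339, sin(β/2)=0.295513
d^2_{-2,1}: single k=3 term ⇒ +0.049308;  D = +0.014808-0.047032i
d^2_{-1,1}: k∈[2..3] ⇒ +0.239106 -0.007626 = +0.231480;  D = -0.213531+0.089371i
d^2_{0,1}: k∈[1..2] ⇒ +0.631139 -0.060390 = +0.570749;  D = +0.508085+0.260007i
d^2_{1,1}: k∈[0..1] ⇒ +0.832970 -0.239106 = +0.593864;  D = -0.134475-0.578438i
d^2_{2,1}: single k=0 term ⇒ -0.515323;  D = +0.308144-0.413043i
Y_2^{m'}(θ=1.8971,φ=3.6031) and Σ D·Y over m':
  (+0.0148-0.0470i)·(+0.2091-0.2764i)  (-0.2135+0.0894i)·(+0.2100-0.1045i)  (+0.5081+0.2600i)·(-0.2182+0.0000i)  (-0.1345-0.5784i)·(-0.2100-0.1045i)  (+0.3081-0.4130i)·(+0.2091+0.2764i)
Y_2^1(R⁻¹ n̂) = -0.009842+0.104735i

Re=-0.0098 Im=0.1047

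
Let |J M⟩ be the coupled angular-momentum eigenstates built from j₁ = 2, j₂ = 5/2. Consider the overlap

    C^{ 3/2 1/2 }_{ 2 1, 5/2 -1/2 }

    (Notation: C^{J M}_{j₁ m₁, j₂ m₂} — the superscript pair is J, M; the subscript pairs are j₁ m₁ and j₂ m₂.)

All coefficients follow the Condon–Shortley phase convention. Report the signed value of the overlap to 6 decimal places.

√[4·3!1!2!/7! · 3!1!2!3!2!1!] = √(48/35)
  +(−1)^0/∏(0,3,1,2,0,0)! = 1/12  (running 1/12)
  +(−1)^1/∏(1,2,0,1,1,1)! = -1/2  (running -5/12)
⟨..|..⟩ = √(48/35)·(-5/12) = -0.487950

−√(5/21) = -0.487950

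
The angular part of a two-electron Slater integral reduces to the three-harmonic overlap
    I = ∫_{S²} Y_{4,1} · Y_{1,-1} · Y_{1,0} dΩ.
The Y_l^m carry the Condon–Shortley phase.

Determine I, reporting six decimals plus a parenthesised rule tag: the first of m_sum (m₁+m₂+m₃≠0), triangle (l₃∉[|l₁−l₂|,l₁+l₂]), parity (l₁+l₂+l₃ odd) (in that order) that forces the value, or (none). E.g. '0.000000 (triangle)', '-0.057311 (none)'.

0.000000 (triangle)

|4−1|≤1≤4+1 violated ⇒ I = 0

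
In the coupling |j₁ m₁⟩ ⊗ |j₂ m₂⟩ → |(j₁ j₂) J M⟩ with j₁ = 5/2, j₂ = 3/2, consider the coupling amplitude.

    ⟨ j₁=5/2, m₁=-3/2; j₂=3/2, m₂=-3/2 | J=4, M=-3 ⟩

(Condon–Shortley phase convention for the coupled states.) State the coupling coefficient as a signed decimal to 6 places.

triangle: 0!×5!×3!/9! = 720/362880
(j±m)!: 1!×4!×0!×3!×1!×7! = 725760
prefactor² = (2J+1)×Δ×N² = 12960
  k=0: +1/(0!×0!×4!×0!×1!×3!) = 1/144
Σ = 1/144  ⇒  CG² = 12960×(1/144)² = 5/8
CG = +√(5/8) = +0.790569

+√(5/8) = +0.790569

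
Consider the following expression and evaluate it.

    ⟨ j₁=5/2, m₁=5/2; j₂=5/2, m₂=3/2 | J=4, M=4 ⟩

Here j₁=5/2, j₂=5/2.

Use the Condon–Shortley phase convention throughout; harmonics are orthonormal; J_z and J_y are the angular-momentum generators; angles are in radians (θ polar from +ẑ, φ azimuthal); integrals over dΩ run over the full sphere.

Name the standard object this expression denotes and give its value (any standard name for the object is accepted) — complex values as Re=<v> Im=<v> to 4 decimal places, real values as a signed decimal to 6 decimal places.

This is a Clebsch–Gordan (vector-coupling) coefficient.
j₁+j₂−J=1  J+j₁−j₂=4  J−j₁+j₂=4  j₁+j₂+J+1=10
(j₁±m₁, j₂±m₂, J±M) = (5,0,4,1,8,0)
P² = 165888
sum k=0..0:
  [0] +1/576 = 1/576
S = 1/576
C² = P²·S² = 1/2 ; C = +0.707107

Clebsch–Gordan coefficient, +√(1/2) ≈ +0.707107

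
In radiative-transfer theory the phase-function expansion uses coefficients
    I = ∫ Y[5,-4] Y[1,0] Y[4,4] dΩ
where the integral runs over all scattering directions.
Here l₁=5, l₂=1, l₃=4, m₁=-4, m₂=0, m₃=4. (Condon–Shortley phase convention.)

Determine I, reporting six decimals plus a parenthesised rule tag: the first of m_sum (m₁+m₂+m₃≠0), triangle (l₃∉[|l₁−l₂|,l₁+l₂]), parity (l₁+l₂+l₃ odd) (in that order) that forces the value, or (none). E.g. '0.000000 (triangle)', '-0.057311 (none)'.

Checks pass: Σm=0; 10 even; l₃=4∈[4,6].
(2·5+1)(2·1+1)(2·4+1) = 297
Δ: 2! 8! 0! / 11! → 1/495
sum: t=1:−1/576 = -1/576
3j²(5 1 4; 0 0 0) = Δ·Π!·Σ² = 5/99  (sign -1)
sum: t=1:−1/40320 = -1/40320
3j²(5 1 4; -4 0 4) = Δ·Π!·Σ² = 1/55  (sign -1)
combine: 4πI² = 297·5/99·1/55 = 3/11
take √, sign +1: I = 0.14731920
No selection rule forces the value: the integral is nonzero (none).

0.147319 (none)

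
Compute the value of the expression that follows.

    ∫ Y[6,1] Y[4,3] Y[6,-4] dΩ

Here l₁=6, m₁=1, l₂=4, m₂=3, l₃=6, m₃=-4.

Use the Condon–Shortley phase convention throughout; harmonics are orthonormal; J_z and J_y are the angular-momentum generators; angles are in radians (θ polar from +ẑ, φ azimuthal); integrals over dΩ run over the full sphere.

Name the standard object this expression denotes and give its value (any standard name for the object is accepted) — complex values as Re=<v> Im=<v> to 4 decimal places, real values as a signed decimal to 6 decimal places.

Gaunt coefficient, -0.154578

This is a Gaunt coefficient — the integral of a triple product of spherical harmonics over the sphere.
Rules hold: Σm=0, L=16 even, 2≤6≤10.
N = 13·9·13 = 1521
Δ = 4!·8!·4!/17! = 1/15315300
Racah Σ t=0..4: t=0:+1/829440 t=1:−1/25920 t=2:+1/9216 t=3:−1/25920 t=4:+1/829440 = 7/207360
⇒ 3j(6 4 6; 0 0 0)² = 28/2431, sgn +1
Racah Σ t=3..4: t=3:−1/207360 t=4:+1/725760 = -1/290304
⇒ 3j(6 4 6; 1 3 -4)² = 125/7293, sgn -1
4πI² = N·(3j₀)²·(3jₘ)² = 10500/34969
I = -1·√(0.300266/4π) = -0.15457815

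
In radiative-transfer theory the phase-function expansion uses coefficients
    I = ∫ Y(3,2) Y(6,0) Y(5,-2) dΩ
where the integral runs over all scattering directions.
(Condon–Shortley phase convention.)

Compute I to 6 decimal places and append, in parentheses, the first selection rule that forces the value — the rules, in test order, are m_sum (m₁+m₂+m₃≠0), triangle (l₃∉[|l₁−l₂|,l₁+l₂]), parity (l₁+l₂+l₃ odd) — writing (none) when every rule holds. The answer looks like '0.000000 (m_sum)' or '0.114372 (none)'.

Checks pass: Σm=0; 14 even; l₃=5∈[3,9].
(2·3+1)(2·6+1)(2·5+1) = 1001
Δ: 4! 2! 8! / 15! → 1/675675
sum: t=1:−1/8640 t=2:+1/2304 t=3:−1/8640 = 7/34560
3j²(3 6 5; 0 0 0) = Δ·Π!·Σ² = 7/429  (sign -1)
sum: t=0:+1/34560 t=1:−1/8640 = -1/11520
3j²(3 6 5; 2 0 -2) = Δ·Π!·Σ² = 3/143  (sign +1)
combine: 4πI² = 1001·7/429·3/143 = 49/143
take √, sign -1: I = -0.16512966
No selection rule forces the value: the integral is nonzero (none).

-0.165130 (none)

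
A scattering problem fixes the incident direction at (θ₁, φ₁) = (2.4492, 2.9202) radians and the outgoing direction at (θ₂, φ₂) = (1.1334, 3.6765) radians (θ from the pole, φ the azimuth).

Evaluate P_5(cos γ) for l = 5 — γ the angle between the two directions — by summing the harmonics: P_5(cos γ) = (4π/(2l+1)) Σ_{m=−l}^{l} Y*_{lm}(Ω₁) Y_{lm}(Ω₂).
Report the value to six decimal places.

0.170012

Summing Y*_{l m}(θ₁,φ₁)·Y_{l m}(θ₂,φ₂) over m ∈ [−5, 5]; prefactor 4π/(2·5+1) = 1.142397:
  m=-5: (-0.022015, 0.044009) × (0.252780, 0.127469) = (-0.011175, 0.008318)  (running Σ = (-0.011175, 0.008318))
  m=-4: (-0.118739, 0.145275) × (-0.225489, -0.352699) = (0.078013, 0.009121)  (running Σ = (0.066838, 0.017440))
  m=-3: (-0.307019, 0.240341) × (0.005362, 0.158004) = (-0.039621, -0.047221)  (running Σ = (0.027217, -0.029782))
  m=-2: (-0.373432, 0.177077) × (-0.130636, 0.238570) = (0.006538, -0.112222)  (running Σ = (0.033755, -0.142004))
  m=-1: (-0.015331, 0.003451) × (0.208636, -0.123623) = (-0.002772, 0.002615)  (running Σ = (0.030983, -0.139389))
  m=0: (0.392357, -0.000000) × (0.221365, 0.000000) = (0.086854, 0.000000)  (running Σ = (0.117837, -0.139389))
  m=1: (0.015331, 0.003451) × (-0.208636, -0.123623) = (-0.002772, -0.002615)  (running Σ = (0.115065, -0.142004))
  m=2: (-0.373432, -0.177077) × (-0.130636, -0.238570) = (0.006538, 0.112222)  (running Σ = (0.121603, -0.029782))
  m=3: (0.307019, 0.240341) × (-0.005362, 0.158004) = (-0.039621, 0.047221)  (running Σ = (0.081982, 0.017440))
  m=4: (-0.118739, -0.145275) × (-0.225489, 0.352699) = (0.078013, -0.009121)  (running Σ = (0.159995, 0.008318))
  m=5: (0.022015, 0.044009) × (-0.252780, 0.127469) = (-0.011175, -0.008318)  (running Σ = (0.148820, 0.000000))
Σ over m = (0.148820, 0.000000); ×(4π/11) → (0.170012, 0.000000). Real part: 0.170012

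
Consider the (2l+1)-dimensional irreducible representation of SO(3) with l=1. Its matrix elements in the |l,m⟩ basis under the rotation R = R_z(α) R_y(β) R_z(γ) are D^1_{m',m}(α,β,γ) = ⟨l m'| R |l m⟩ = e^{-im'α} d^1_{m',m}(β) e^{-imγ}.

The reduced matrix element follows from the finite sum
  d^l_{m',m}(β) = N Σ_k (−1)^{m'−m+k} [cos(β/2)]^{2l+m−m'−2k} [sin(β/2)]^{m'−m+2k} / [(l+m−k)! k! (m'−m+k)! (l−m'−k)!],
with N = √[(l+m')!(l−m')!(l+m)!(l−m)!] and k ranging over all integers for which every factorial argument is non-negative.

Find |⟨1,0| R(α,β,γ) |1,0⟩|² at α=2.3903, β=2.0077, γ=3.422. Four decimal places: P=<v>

First d^1_{0,0}(β=2.0077), then the phase factors e^{-i(0)α} and e^{-i(0)γ}:
With c≡cos(β/2)=0.537059 and s≡sin(β/2)=0.843545, N=[1·1·1·1]^{1/2}=1.000000
k: max(0,(0)−(0))=0 … min(1+(0),1−(0))=1
  k=0: (−1)^0·1.0000/(1)·0.5371^2·0.8435^0 = +0.288432
  k=1: (−1)^1·1.0000/(1)·0.5371^0·0.8435^2 = -0.711568
d^1_{0,0}(2.0077) = +0.288432 -0.711568 = -0.423136
|D^1_{0,0}|² = |d^1_{0,0}(β)|² = (-0.423136)² = 0.179044 (the z-rotation phases have unit modulus)

P=0.1790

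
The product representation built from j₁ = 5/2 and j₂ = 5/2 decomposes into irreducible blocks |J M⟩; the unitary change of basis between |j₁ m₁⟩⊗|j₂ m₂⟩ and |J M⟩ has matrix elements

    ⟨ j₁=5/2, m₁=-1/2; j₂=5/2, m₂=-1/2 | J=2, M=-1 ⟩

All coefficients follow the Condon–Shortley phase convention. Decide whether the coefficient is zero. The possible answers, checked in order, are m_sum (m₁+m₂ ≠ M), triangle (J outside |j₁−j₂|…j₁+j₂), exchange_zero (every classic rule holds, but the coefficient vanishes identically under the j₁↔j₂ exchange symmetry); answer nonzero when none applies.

exchange_zero

m-sum: m₁+m₂ = -1/2+(-1/2) = -1, M = -1  ✓
triangle: |j₁−j₂| = 0 ≤ J = 2 ≤ j₁+j₂ = 5  ✓
exchange: j₁=j₂ and m₁=m₂, and (−1)^(j₁+j₂−J) = (−1)^3 = −1 forces ⟨j₁m₁;j₂m₂|JM⟩ = −⟨j₂m₂;j₁m₁|JM⟩ = −⟨j₁m₁;j₂m₂|JM⟩ ⇒ the coefficient vanishes identically
Racah sum check: Σ_k collapses to 0 ⇒ CG = 0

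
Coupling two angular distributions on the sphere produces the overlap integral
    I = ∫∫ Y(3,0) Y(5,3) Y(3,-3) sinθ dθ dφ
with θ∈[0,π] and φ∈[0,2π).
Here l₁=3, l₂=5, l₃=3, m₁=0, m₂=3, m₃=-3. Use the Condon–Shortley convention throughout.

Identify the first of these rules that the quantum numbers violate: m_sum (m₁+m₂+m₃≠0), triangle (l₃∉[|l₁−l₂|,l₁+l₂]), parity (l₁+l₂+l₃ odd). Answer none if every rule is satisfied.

Σmᵢ = 0  ✓
l₃∈[|l₁−l₂|,l₁+l₂]=[2,8], have l₃=3  ✓
Σlᵢ = 11 ⇒ odd  ✗

parity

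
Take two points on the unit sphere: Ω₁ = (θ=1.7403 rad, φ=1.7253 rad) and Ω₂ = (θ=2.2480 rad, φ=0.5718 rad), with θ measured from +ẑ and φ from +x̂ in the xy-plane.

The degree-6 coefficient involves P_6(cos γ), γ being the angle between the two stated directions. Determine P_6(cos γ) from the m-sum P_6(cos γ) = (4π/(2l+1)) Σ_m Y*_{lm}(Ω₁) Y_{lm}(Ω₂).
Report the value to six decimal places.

0.309288

Expand P_6 via completeness: Σ_{m} conj(Y_{6,m}) at Ω₁ times Y_{6,m} at Ω₂ —
  term(m=-6) = 0.03852 + 0.02855j   from Y*(Ω₁)=-0.26590 - 0.35433j, Y(Ω₂)=-0.10373 + 0.03087j
  term(m=-5) = 0.06888 - 0.03904j   from Y*(Ω₁)=0.18331 - 0.18809j, Y(Ω₂)=0.28949 + 0.08406j
  term(m=-4) = 0.00993 + 0.10057j   from Y*(Ω₁)=-0.18855 - 0.13405j, Y(Ω₂)=-0.28685 - 0.32944j
  term(m=-3) = 0.06843 + 0.02259j   from Y*(Ω₁)=0.12641 - 0.25291j, Y(Ω₂)=0.03672 + 0.25219j
  term(m=-2) = 0.02119 - 0.02339j   from Y*(Ω₁)=-0.15509 - 0.04951j, Y(Ω₂)=-0.08032 + 0.17643j
  term(m=-1) = -0.03943 - 0.08894j   from Y*(Ω₁)=0.04399 - 0.28245j, Y(Ω₂)=0.28621 - 0.18418j
  term(m=+0) = -0.01506 + 0.00000j   from Y*(Ω₁)=-0.14378 + 0.00000j, Y(Ω₂)=0.10473 + 0.00000j
  term(m=+1) = -0.03943 + 0.08894j   from Y*(Ω₁)=-0.04399 - 0.28245j, Y(Ω₂)=-0.28621 - 0.18418j
  term(m=+2) = 0.02119 + 0.02339j   from Y*(Ω₁)=-0.15509 + 0.04951j, Y(Ω₂)=-0.08032 - 0.17643j
  term(m=+3) = 0.06843 - 0.02259j   from Y*(Ω₁)=-0.12641 - 0.25291j, Y(Ω₂)=-0.03672 + 0.25219j
  term(m=+4) = 0.00993 - 0.10057j   from Y*(Ω₁)=-0.18855 + 0.13405j, Y(Ω₂)=-0.28685 + 0.32944j
  term(m=+5) = 0.06888 + 0.03904j   from Y*(Ω₁)=-0.18331 - 0.18809j, Y(Ω₂)=-0.28949 + 0.08406j
  term(m=+6) = 0.03852 - 0.02855j   from Y*(Ω₁)=-0.26590 + 0.35433j, Y(Ω₂)=-0.10373 - 0.03087j
Σ over m = 0.31996 - 0.00000j; ×(4π/13) → 0.30929 - 0.00000j. Real part: 0.309288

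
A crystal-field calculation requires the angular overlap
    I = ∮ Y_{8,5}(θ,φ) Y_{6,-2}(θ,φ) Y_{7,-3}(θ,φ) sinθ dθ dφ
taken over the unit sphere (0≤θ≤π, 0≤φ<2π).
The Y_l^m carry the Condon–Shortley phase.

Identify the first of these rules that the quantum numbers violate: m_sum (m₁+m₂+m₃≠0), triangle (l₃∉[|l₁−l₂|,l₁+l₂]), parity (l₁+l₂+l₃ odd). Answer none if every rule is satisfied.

azimuthal sum: 5 − 2 − 3 = 0  ✓
2 ≤ 7 ≤ 14 (triangle on l)  ✓
L = 8 + 6 + 7 = 21 (odd)  ✗

parity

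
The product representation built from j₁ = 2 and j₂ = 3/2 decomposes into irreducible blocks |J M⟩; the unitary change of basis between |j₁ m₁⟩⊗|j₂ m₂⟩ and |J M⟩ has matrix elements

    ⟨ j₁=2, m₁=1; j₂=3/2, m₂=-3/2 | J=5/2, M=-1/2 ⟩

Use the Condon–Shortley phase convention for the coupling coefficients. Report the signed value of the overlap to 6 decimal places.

+√(27/70) = +0.621059

j₁+j₂−J=1  J+j₁−j₂=3  J−j₁+j₂=2  j₁+j₂+J+1=7
(j₁±m₁, j₂±m₂, J±M) = (3,1,0,3,2,3)
P² = 216/35
sum k=0..0:
  [0] +1/4 = 1/4
S = 1/4
C² = P²·S² = 27/70 ; C = +0.621059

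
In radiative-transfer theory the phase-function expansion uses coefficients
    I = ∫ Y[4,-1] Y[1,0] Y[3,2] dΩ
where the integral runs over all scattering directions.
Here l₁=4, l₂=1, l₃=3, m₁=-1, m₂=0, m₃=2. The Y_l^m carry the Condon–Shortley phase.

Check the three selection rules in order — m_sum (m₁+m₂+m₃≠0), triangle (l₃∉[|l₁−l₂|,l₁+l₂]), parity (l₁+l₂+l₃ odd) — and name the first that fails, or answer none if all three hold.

m_sum

m₁+m₂+m₃ = -1 + 0 + 2 = 1  ✗
triangle: |4−1|=3 ≤ l₃=3 ≤ 4+1=5
parity: l₁+l₂+l₃ = 8 is even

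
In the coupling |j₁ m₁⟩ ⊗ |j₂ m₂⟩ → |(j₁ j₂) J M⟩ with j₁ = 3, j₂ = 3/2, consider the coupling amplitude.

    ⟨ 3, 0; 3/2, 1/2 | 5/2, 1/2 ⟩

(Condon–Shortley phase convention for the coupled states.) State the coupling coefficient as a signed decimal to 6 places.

j₁+j₂−J=2  J+j₁−j₂=4  J−j₁+j₂=1  j₁+j₂+J+1=8
(j₁±m₁, j₂±m₂, J±M) = (3,3,2,1,3,2)
P² = 216/35
sum k=1..2:
  [1] −1/4 = -1/4
  [2] +1/12 = 1/12
S = -1/6
C² = P²·S² = 6/35 ; C = -0.414039

−√(6/35) ≈ -0.414039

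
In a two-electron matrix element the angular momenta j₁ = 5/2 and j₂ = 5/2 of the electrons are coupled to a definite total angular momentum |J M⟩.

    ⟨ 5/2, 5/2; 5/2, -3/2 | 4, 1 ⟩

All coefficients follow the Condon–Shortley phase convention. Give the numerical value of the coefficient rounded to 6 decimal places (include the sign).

+√(1/7) = +0.377964

√[9·1!4!4!/10! · 5!0!1!4!5!3!] = √(20736/7)
  +(−1)^0/∏(0,1,0,1,4,3)! = 1/144  (running 1/144)
⟨..|..⟩ = √(20736/7)·(1/144) = +0.377964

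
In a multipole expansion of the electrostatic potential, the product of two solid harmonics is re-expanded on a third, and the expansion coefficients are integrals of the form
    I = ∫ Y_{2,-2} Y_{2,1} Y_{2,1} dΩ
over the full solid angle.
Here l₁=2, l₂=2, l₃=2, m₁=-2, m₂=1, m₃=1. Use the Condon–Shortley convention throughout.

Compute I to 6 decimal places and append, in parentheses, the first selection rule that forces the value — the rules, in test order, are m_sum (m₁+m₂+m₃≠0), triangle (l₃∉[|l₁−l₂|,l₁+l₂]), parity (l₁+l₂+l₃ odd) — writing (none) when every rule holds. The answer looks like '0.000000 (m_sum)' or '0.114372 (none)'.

Checks pass: Σm=0; 6 even; l₃=2∈[0,4].
(2·2+1)(2·2+1)(2·2+1) = 125
Δ: 2! 2! 2! / 7! → 1/630
sum: t=0:+1/8 t=1:−1/1 t=2:+1/8 = -3/4
3j²(2 2 2; 0 0 0) = Δ·Π!·Σ² = 2/35  (sign -1)
sum: t=2:+1/4 = 1/4
3j²(2 2 2; -2 1 1) = Δ·Π!·Σ² = 3/35  (sign -1)
combine: 4πI² = 125·2/35·3/35 = 30/49
take √, sign +1: I = 0.22072812
No selection rule forces the value: the integral is nonzero (none).

0.220728 (none)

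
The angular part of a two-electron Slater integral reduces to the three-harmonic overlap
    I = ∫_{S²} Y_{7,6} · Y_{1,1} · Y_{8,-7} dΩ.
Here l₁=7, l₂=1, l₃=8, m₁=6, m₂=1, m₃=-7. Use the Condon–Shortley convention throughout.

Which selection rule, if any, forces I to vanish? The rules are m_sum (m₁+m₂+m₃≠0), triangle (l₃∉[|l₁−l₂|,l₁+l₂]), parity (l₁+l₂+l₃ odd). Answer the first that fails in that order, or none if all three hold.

azimuthal sum: 6 + 1 − 7 = 0  ✓
6 ≤ 8 ≤ 8 (triangle on l)  ✓
L = 7 + 1 + 8 = 16 (even)  ✓

none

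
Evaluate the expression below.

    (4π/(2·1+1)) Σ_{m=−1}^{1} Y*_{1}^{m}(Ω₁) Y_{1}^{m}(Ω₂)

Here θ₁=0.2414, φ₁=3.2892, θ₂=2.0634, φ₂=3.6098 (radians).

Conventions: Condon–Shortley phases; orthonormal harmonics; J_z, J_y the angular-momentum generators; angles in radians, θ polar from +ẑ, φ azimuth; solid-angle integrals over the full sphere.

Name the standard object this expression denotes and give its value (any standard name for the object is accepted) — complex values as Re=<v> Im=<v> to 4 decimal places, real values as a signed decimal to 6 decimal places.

Legendre polynomial (addition theorem), -0.259303

This sum is the spherical-harmonic addition theorem: it equals the Legendre polynomial P_l(cos γ) of the angle γ between the two directions.
Term-by-term m-sum for l=1 (normalisation 4π/3 = 4.188790):
  m=-1: (-0.081696, -0.012147) × (-0.271655, 0.137379) = (0.023862, -0.007924)  (running Σ = (0.023862, -0.007924))
  m=0: (0.474435, -0.000000) × (-0.231071, 0.000000) = (-0.109628, 0.000000)  (running Σ = (-0.085766, -0.007924))
  m=1: (0.081696, -0.012147) × (0.271655, 0.137379) = (0.023862, 0.007924)  (running Σ = (-0.061904, 0.000000))
Accumulated sum (-0.061904, 0.000000); after 4π/(2l+1) scaling, (-0.259303, 0.000000) ⇒ P_1 = -0.259303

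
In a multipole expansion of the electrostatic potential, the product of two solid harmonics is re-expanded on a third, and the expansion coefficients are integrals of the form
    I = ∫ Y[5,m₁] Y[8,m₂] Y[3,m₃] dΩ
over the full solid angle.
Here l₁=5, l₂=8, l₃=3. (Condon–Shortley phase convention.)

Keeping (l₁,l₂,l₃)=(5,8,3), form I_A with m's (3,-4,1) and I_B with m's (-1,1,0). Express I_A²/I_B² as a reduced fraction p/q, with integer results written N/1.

Shared (l₁,l₂,l₃)=(5,8,3): N and (l;000)² cancel in I_A²/I_B².
A: Δ = 10!·0!·6!/17! = 1/136136; Racah Σ t=2..2: t=2:+1/3870720 = 1/3870720; ⇒ 3j(5 8 3; 3 -4 1)² = 135/6188, sgn +1
B: Δ = 10!·0!·6!/17! = 1/136136; Racah Σ t=6..6: t=6:+1/622080 = 1/622080; ⇒ 3j(5 8 3; -1 1 0)² = 105/4862, sgn -1
I_A²/I_B² = (135/6188)/(105/4862) = 99/98

99/98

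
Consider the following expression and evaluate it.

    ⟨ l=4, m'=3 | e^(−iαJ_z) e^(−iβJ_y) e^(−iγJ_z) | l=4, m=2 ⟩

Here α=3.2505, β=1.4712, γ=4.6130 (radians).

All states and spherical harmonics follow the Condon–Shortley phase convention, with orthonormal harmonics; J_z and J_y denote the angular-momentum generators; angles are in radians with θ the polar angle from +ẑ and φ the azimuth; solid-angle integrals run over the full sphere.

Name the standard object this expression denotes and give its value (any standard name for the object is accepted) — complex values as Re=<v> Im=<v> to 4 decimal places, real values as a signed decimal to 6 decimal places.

This is a Wigner D-matrix element — the rotation-matrix element ⟨l m'| R(α,β,γ) |l m⟩ in the angular-momentum basis.
First d^4_{3,2}(β=1.4712), then the phase factors e^{-i(3)α} and e^{-i(2)γ}:
With c≡cos(β/2)=0.741428 and s≡sin(β/2)=0.671032, N=[5040·1·720·2]^{1/2}=2693.993318
k∈{0,1} keeps every argument non-negative
  k=0: (−1)^1·2693.9933/(720)·0.7414^7·0.6710^1 = -0.309237
  k=1: (−1)^2·2693.9933/(240)·0.7414^5·0.6710^3 = +0.759908
d^4_{3,2}(1.4712) = -0.309237 +0.759908 = +0.450671
D = (-0.947099+0.320940i)·(+0.450671)·(-0.980309-0.197472i) = +0.446987-0.057503i

Wigner D-matrix element, Re=0.4470 Im=-0.0575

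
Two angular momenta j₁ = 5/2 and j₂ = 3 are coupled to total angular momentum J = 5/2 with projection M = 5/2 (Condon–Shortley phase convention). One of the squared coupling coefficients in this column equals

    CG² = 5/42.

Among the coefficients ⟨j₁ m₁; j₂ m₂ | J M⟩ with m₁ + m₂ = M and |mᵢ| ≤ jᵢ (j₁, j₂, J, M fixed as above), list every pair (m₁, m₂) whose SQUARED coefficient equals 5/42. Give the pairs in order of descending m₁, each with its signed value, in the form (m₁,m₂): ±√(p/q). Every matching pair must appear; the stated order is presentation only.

Admissible pairs with m₁+m₂ = M = 5/2: (-1/2,3), (1/2,2), (3/2,1), (5/2,0)
  (m₁,m₂)=(5/2,0): CG² = 5/42, CG = +√(5/42)   ← matches the target
  (m₁,m₂)=(3/2,1): CG² = 2/7, CG = −√(2/7)
  (m₁,m₂)=(1/2,2): CG² = 5/14, CG = +√(5/14)
  (m₁,m₂)=(-1/2,3): CG² = 5/21, CG = −√(5/21)
Pairs with CG² = 5/42: (5/2,0): +√(5/42)

(5/2,0): +√(5/42)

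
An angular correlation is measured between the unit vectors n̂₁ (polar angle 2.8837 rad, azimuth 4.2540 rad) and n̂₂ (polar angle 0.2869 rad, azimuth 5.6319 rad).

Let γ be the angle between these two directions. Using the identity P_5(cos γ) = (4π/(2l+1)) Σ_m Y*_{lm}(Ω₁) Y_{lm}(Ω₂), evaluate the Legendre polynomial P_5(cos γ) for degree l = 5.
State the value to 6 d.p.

Addition theorem: P_5(cos γ) = (4π/11) Σ_m Y*_{lm}(Ω₁) Y_{lm}(Ω₂), m = −5…5:
  term(m=-5) = (0.000000, -0.000000)   from Y*(Ω₁)=(-0.000376, 0.000331), Y(Ω₂)=(-0.000837, -0.000097)
  term(m=-4) = (-0.000039, -0.000038)   from Y*(Ω₁)=(0.001560, 0.005799), Y(Ω₂)=(-0.007759, 0.004614)
  term(m=-3) = (-0.001328, 0.002033)   from Y*(Ω₁)=(0.041742, 0.008272), Y(Ω₂)=(-0.021328, 0.052928)
  term(m=-2) = (0.040830, 0.016583)   from Y*(Ω₁)=(0.117045, -0.152688), Y(Ω₂)=(0.060706, 0.220872)
  term(m=-1) = (0.052415, -0.268348)   from Y*(Ω₁)=(-0.226548, -0.459116), Y(Ω₂)=(0.424737, 0.323749)
  term(m=+0) = (-0.229894, -0.000000)   from Y*(Ω₁)=(-0.522885, -0.000000), Y(Ω₂)=(0.439665, 0.000000)
  term(m=+1) = (0.052415, 0.268348)   from Y*(Ω₁)=(0.226548, -0.459116), Y(Ω₂)=(-0.424737, 0.323749)
  term(m=+2) = (0.040830, -0.016583)   from Y*(Ω₁)=(0.117045, 0.152688), Y(Ω₂)=(0.060706, -0.220872)
  term(m=+3) = (-0.001328, -0.002033)   from Y*(Ω₁)=(-0.041742, 0.008272), Y(Ω₂)=(0.021328, 0.052928)
  term(m=+4) = (-0.000039, 0.000038)   from Y*(Ω₁)=(0.001560, -0.005799), Y(Ω₂)=(-0.007759, -0.004614)
  term(m=+5) = (0.000000, 0.000000)   from Y*(Ω₁)=(0.000376, 0.000331), Y(Ω₂)=(0.000837, -0.000097)
Accumulated sum (-0.046138, -0.000000); after 4π/(2l+1) scaling, (-0.052707, -0.000000) ⇒ P_5 = -0.052707

-0.052707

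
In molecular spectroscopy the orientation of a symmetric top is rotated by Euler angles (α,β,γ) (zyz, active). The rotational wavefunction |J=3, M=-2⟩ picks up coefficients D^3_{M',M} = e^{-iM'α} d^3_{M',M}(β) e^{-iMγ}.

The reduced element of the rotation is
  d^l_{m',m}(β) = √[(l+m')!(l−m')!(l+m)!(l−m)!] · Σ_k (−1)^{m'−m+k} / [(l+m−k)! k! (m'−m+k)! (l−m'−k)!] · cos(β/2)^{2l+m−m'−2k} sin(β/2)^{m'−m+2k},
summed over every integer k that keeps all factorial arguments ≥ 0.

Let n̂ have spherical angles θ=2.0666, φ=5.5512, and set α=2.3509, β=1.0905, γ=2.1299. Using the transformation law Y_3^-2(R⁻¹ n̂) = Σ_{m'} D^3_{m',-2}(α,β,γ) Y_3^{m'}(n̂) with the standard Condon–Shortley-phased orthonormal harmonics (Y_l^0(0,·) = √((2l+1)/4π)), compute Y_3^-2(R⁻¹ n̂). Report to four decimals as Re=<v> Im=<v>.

Need the full column D^3_{m',-2} for m'=−3..3 at α=2.3509, β=1.0905, γ=2.1299.
cos(β/2)=0.854998, sin(β/2)=0.518632
d^3_{-3,-2}: single k=1 term ⇒ +0.580443;  D = +0.180893-0.551536i
d^3_{-2,-2}: k∈[0..1] ⇒ +0.390652 -0.718701 = -0.328049;  D = +0.293485-0.146570i
d^3_{-1,-2}: k∈[0..1] ⇒ -0.749348 +0.551445 = -0.197903;  D = -0.187384-0.063664i
d^3_{0,-2}: k∈[0..1] ⇒ +0.787297 -0.289686 = +0.497611;  D = -0.217603-0.447511i
d^3_{1,-2}: k∈[0..1] ⇒ -0.551445 +0.101452 = -0.449993;  D = +0.149262-0.424517i
d^3_{2,-2}: k∈[0..1] ⇒ +0.264446 -0.019461 = +0.244985;  D = +0.221442-0.104792i
d^3_{3,-2}: single k=0 term ⇒ -0.078584;  D = +0.073855+0.026850i
Y_3^{m'}(θ=2.0666,φ=5.5512) and Σ D·Y over m':
  (+0.1809-0.5515i)·(-0.1662+0.2302i)  (+0.2935-0.1466i)·(-0.0401-0.3740i)  (-0.1874-0.0637i)·(+0.0278+0.0250i)  (-0.2176-0.4475i)·(+0.3317+0.0000i)  (+0.1493-0.4245i)·(-0.0278+0.0250i)  (+0.2214-0.1048i)·(-0.0401+0.3740i)  (+0.0739+0.0268i)·(+0.1662+0.2302i)
Y_3^-2(R⁻¹ n̂) = -0.002607-0.001457i

Re=-0.0026 Im=-0.0015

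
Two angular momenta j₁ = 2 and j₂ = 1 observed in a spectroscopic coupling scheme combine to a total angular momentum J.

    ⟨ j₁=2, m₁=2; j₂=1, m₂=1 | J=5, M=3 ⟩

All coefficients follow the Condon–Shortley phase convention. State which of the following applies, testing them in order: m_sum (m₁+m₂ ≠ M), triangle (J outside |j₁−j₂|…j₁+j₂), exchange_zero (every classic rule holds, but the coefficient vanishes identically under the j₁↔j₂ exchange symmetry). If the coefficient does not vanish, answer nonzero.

triangle

m-sum: m₁+m₂ = 2+1 = 3, M = 3  ✓
triangle: need |j₁−j₂| ≤ J ≤ j₁+j₂, i.e. J ∈ [1, 3]; J = 5 is outside ✗ ⇒ coefficient is 0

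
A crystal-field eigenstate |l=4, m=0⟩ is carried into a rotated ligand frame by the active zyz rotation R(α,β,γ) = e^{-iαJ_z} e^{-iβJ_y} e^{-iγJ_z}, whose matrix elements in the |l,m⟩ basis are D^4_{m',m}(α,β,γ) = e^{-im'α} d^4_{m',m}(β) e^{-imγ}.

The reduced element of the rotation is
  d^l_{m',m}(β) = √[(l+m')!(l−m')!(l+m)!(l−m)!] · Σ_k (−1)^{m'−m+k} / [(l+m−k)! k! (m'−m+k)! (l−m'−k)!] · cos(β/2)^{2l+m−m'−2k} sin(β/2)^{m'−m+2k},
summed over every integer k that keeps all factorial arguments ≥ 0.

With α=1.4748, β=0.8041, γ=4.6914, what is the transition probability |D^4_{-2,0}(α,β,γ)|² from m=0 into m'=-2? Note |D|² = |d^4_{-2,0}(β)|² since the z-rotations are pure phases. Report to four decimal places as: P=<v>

P=0.2360

First d^4_{-2,0}(β=0.8041), then the phase factors e^{-i(-2)α} and e^{-i(0)γ}:
c=cos(0.804100/2)=0.920261, s=sin(0.804100/2)=0.391306; N=√[2·720·24·24]=910.735966
Admissible k: 2..4 (factorial args all ≥0)
  k=2: (−1)^0·910.7360/(96)·0.9203^6·0.3913^2 = +0.882306
  k=3: (−1)^1·910.7360/(36)·0.9203^4·0.3913^4 = -0.425401
  k=4: (−1)^2·910.7360/(96)·0.9203^2·0.3913^6 = +0.028843
d^4_{-2,0}(0.8041) = +0.882306 -0.425401 +0.028843 = +0.485748
|D^4_{-2,0}|² = |d^4_{-2,0}(β)|² = (+0.485748)² = 0.235951 (the z-rotation phases have unit modulus)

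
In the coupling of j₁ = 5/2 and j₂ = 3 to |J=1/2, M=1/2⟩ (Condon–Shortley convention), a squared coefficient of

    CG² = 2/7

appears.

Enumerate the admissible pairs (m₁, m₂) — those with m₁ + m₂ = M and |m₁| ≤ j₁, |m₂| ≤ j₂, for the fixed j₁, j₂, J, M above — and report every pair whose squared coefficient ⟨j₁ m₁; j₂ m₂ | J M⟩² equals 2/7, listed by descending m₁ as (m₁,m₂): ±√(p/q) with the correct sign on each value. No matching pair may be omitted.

Admissible pairs with m₁+m₂ = M = 1/2: (-5/2,3), (-3/2,2), (-1/2,1), (1/2,0), (3/2,-1), (5/2,-2)
  (m₁,m₂)=(5/2,-2): CG² = 1/21, CG = +√(1/21)
  (m₁,m₂)=(3/2,-1): CG² = 2/21, CG = −√(2/21)
  (m₁,m₂)=(1/2,0): CG² = 1/7, CG = +√(1/7)
  (m₁,m₂)=(-1/2,1): CG² = 4/21, CG = −√(4/21)
  (m₁,m₂)=(-3/2,2): CG² = 5/21, CG = +√(5/21)
  (m₁,m₂)=(-5/2,3): CG² = 2/7, CG = −√(2/7)   ← matches the target
Pairs with CG² = 2/7: (-5/2,3): −√(2/7)

(-5/2,3): −√(2/7)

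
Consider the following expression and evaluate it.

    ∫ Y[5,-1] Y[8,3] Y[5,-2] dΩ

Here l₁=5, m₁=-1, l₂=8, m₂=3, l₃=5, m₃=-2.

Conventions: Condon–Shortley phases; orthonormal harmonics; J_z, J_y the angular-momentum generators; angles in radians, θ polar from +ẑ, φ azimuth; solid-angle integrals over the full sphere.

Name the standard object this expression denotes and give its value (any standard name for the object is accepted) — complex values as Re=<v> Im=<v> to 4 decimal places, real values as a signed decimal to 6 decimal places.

Gaunt coefficient, -0.105670

This is a Gaunt coefficient — the integral of a triple product of spherical harmonics over the sphere.
Rules hold: Σm=0, L=18 even, 3≤5≤13.
N = 11·17·11 = 2057
Δ = 8!·2!·8!/19! = 1/37413090
Racah Σ t=3..5: t=3:−1/1036800 t=4:+1/331776 t=5:−1/1036800 = 1/921600
⇒ 3j(5 8 5; 0 0 0)² = 490/46189, sgn -1
Racah Σ t=4..6: t=4:+1/5806080 t=5:−1/1036800 t=6:+1/2073600 = -1/3225600
⇒ 3j(5 8 5; -1 3 -2)² = 27/4199, sgn +1
4πI² = N·(3j₀)²·(3jₘ)² = 145530/1037153
I = -1·√(0.140317/4π) = -0.10566956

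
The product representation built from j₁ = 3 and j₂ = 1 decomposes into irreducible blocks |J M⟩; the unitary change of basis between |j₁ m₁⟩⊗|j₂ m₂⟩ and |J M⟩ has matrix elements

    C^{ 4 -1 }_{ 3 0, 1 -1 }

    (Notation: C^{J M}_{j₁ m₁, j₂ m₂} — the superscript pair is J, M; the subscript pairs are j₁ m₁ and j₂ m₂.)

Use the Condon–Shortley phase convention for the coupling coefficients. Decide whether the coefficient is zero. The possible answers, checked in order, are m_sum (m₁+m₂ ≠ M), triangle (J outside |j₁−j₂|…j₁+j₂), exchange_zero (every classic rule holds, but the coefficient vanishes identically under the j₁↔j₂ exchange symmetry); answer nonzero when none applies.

m-sum: m₁+m₂ = 0+(-1) = -1, M = -1  ✓
triangle: |j₁−j₂| = 2 ≤ J = 4 ≤ j₁+j₂ = 4  ✓
exchange: j₁≠j₂ or m₁≠m₂ — the exchange symmetry imposes no constraint here
value check: CG = +√(5/14) = +0.597614 ≠ 0

nonzero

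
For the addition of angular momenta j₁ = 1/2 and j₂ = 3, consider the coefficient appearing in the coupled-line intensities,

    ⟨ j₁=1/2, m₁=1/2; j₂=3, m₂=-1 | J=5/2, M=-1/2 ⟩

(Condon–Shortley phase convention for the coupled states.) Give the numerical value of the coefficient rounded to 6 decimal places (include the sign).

triangle: 1!·0!·5!/7! = 120/5040
(j±m)!: 1!·0!·2!·4!·2!·3! = 576
prefactor² = (2J+1)·Δ·N² = 576/7
  k=0: +1/(0!·1!·0!·2!·0!·3!) = 1/12
Σ = 1/12  ⇒  CG² = 576/7·(1/12)² = 4/7
CG = +√(4/7) = +0.755929

+√(4/7) = +0.755929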